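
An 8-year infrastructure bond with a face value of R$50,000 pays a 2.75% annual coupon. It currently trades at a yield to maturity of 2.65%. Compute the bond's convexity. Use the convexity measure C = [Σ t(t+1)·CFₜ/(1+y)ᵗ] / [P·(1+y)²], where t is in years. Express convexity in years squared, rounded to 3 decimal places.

With y = 0.0265:
  t   CF        PV=CF/(1+0.0265)^t    t·PV        t(t+1)·PV
  1     1,375.00     1,339.5032     1,339.5032       2,679.0063
  2     1,375.00     1,304.9227     2,609.8454       7,829.5363
  3     1,375.00     1,271.2350     3,813.7050      15,254.8198
  4     1,375.00     1,238.4169     4,953.6678      24,768.3388
  5     1,375.00     1,206.4461     6,032.2306      36,193.3835
  6     1,375.00     1,175.3006     7,051.8039      49,362.6273
  7     1,375.00     1,144.9592     8,014.7146      64,117.7168
  8    51,375.00    41,675.4411   333,403.5288   3,000,631.7596
  Σ                 50,356.2249   367,218.9992   3,200,837.1884
P = 50,356.2249.
Convexity = Σ t(t+1)·PV / [P·(1+y)²] = 3,200,837.1884 / (50,356.2249 × 1.053702) = 60.32433.

60.324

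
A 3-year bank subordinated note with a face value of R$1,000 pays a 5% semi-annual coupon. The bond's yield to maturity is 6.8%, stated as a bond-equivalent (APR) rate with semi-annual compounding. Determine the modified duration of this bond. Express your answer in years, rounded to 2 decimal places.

2.72 years

Periodic yield y = 0.034. First find Macaulay duration:
  t   CF        PV=CF/(1+0.034)^t    t·PV
  1        25.00        24.1779        24.1779
  2        25.00        23.3829        46.7659
  3        25.00        22.6141        67.8422
  4        25.00        21.8705        87.4818
  5        25.00        21.1513       105.7566
  6     1,025.00       838.6884     5,032.1304
  Σ                    951.8851     5,364.1547
P = 951.8851; Macaulay duration = 5,364.1547 / 951.8851 = 5.63530 half-year periods = 2.81765 years.
Modified duration = D_Mac / (1 + y) = 2.81765 / 1.034 = 2.72500 years.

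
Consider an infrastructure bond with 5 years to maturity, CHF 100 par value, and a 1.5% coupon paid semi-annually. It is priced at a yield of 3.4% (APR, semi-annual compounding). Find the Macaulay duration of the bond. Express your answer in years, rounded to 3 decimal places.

4.826 years

Periodic yield y = 0.017. Discount each cash flow and weight by its period:
  t   CF        PV=CF/(1+0.017)^t    t·PV
  1         0.75         0.7375         0.7375
  2         0.75         0.7251         1.4503
  3         0.75         0.7130         2.1390
  4         0.75         0.7011         2.8044
  5         0.75         0.6894         3.4469
  6         0.75         0.6779         4.0671
  7         0.75         0.6665         4.6657
  8         0.75         0.6554         5.2430
  9         0.75         0.6444         5.7998
  10      100.75        85.1208       851.2077
  Σ                     91.3310       881.5614
Price P = Σ PV = 91.3310.
Macaulay duration = Σ(t·PV) / P = 881.5614 / 91.3310 = 9.65237 half-year periods.
In years: 9.65237 / 2 = 4.82619 years.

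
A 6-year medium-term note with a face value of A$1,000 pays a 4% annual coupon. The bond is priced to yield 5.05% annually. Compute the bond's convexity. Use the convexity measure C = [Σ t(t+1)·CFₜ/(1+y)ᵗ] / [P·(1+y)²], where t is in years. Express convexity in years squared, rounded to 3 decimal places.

With y = 0.0505:
  t   CF        PV=CF/(1+0.0505)^t    t·PV        t(t+1)·PV
  1        40.00        38.0771        38.0771          76.1542
  2        40.00        36.2467        72.4933         217.4799
  3        40.00        34.5042       103.5126         414.0503
  4        40.00        32.8455       131.3820         656.9098
  5        40.00        31.2665       156.3327         937.9959
  6     1,040.00       773.8504     4,643.1023      32,501.7159
  Σ                    946.7903     5,144.8999      34,804.3060
P = 946.7903.
Convexity = Σ t(t+1)·PV / [P·(1+y)²] = 34,804.3060 / (946.7903 × 1.103550) = 33.31095.

33.311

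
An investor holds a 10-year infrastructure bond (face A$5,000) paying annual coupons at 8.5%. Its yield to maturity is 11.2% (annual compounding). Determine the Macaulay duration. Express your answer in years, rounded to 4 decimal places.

Periodic yield y = 0.112. Discount each cash flow and weight by its year:
  t   CF        PV=CF/(1+0.112)^t    t·PV
  1       425.00       382.1942       382.1942
  2       425.00       343.6999       687.3997
  3       425.00       309.0826       927.2478
  4       425.00       277.9520     1,111.8079
  5       425.00       249.9568     1,249.7841
  6       425.00       224.7813     1,348.6879
  7       425.00       202.1415     1,414.9903
  8       425.00       181.7819     1,454.2552
  9       425.00       163.4729     1,471.2564
  10    5,425.00     1,876.5143    18,765.1426
  Σ                  4,211.5774    28,812.7662
Price P = Σ PV = 4,211.5774.
Macaulay duration = Σ(t·PV) / P = 28,812.7662 / 4,211.5774 = 6.84132 years.

6.8413 years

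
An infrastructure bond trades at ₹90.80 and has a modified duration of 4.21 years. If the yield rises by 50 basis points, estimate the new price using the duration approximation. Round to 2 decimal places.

Duration approximation: ΔP/P ≈ -D_mod · Δy = -4.21 × (+0.005) = -0.021050.
New price ≈ 90.80 × (1 - 0.021050) = 88.88866.

₹88.89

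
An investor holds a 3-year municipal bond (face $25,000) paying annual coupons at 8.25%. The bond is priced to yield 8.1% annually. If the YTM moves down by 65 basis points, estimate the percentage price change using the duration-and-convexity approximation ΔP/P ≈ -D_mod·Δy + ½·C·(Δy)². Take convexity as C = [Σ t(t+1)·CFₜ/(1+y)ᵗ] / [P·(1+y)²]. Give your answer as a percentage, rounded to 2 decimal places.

With y = 0.081:
  t   CF        PV=CF/(1+0.081)^t    t·PV        t(t+1)·PV
  1     2,062.50     1,907.9556     1,907.9556       3,815.9112
  2     2,062.50     1,764.9913     3,529.9826      10,589.9478
  3    27,062.50    21,423.5201    64,270.5604     257,082.2415
  Σ                 25,096.4670    69,708.4986     271,488.1005
P = 25,096.4670; D_Mac = 2.77762 yrs; D_mod = 2.56949 yrs; C = 9.25735.
Duration effect: -2.56949 × (-0.0065) = +0.016702
Convexity effect: 0.5 × 9.25735 × (-0.0065)² = +0.0001956
ΔP/P ≈ +0.016702 + 0.0001956 = +0.016897 = +1.6897%.

+1.69%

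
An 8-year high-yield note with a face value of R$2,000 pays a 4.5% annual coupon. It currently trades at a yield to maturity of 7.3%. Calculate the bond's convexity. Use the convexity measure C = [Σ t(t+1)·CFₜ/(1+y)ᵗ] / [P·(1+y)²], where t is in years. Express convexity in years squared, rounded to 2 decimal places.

49.93

With y = 0.073:
  t   CF        PV=CF/(1+0.073)^t    t·PV        t(t+1)·PV
  1        90.00        83.8770        83.8770         167.7540
  2        90.00        78.1705       156.3411         469.0232
  3        90.00        72.8523       218.5569         874.2278
  4        90.00        67.8959       271.5836       1,357.9182
  5        90.00        63.2767       316.3836       1,898.3013
  6        90.00        58.9718       353.8306       2,476.8144
  7        90.00        54.9597       384.7180       3,077.7439
  8     2,090.00     1,189.4564     9,515.6508      85,640.8574
  Σ                  1,669.4603    11,300.9416      95,962.6403
P = 1,669.4603.
Convexity = Σ t(t+1)·PV / [P·(1+y)²] = 95,962.6403 / (1,669.4603 × 1.151329) = 49.92599.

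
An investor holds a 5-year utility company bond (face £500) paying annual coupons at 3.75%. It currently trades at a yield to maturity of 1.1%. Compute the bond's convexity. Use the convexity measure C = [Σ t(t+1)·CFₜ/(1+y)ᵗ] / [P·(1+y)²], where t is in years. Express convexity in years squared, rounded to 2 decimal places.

26.81

With y = 0.011:
  t   CF        PV=CF/(1+0.011)^t    t·PV        t(t+1)·PV
  1        18.75        18.5460        18.5460          37.0920
  2        18.75        18.3442        36.6884         110.0652
  3        18.75        18.1446        54.4339         217.7354
  4        18.75        17.9472        71.7888         358.9440
  5       518.75       491.1366     2,455.6832      14,734.0991
  Σ                    564.1187     2,637.1402      15,457.9357
P = 564.1187.
Convexity = Σ t(t+1)·PV / [P·(1+y)²] = 15,457.9357 / (564.1187 × 1.022121) = 26.80888.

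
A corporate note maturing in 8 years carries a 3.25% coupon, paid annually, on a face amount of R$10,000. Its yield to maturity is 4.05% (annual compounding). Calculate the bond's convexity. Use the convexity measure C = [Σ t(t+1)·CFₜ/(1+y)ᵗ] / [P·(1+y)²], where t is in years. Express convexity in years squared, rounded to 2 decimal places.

57.11

With y = 0.0405:
  t   CF        PV=CF/(1+0.0405)^t    t·PV        t(t+1)·PV
  1       325.00       312.3498       312.3498         624.6997
  2       325.00       300.1921       600.3841       1,801.1523
  3       325.00       288.5075       865.5225       3,462.0900
  4       325.00       277.2778     1,109.1110       5,545.5550
  5       325.00       266.4851     1,332.4255       7,994.5531
  6       325.00       256.1125     1,536.6753      10,756.7269
  7       325.00       246.1437     1,723.0061      13,784.0486
  8    10,325.00     7,515.4222    60,123.3777     541,110.3992
  Σ                  9,462.4907    67,602.8520     585,079.2249
P = 9,462.4907.
Convexity = Σ t(t+1)·PV / [P·(1+y)²] = 585,079.2249 / (9,462.4907 × 1.082640) = 57.11169.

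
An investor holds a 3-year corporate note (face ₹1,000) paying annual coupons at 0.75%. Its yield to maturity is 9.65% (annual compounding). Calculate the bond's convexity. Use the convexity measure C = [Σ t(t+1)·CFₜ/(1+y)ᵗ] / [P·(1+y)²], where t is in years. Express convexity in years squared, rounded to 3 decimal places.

With y = 0.0965:
  t   CF        PV=CF/(1+0.0965)^t    t·PV        t(t+1)·PV
  1         7.50         6.8399         6.8399          13.6799
  2         7.50         6.2380        12.4760          37.4279
  3     1,007.50       764.2213     2,292.6639       9,170.6558
  Σ                    777.2992     2,311.9799       9,221.7636
P = 777.2992.
Convexity = Σ t(t+1)·PV / [P·(1+y)²] = 9,221.7636 / (777.2992 × 1.202312) = 9.86753.

9.868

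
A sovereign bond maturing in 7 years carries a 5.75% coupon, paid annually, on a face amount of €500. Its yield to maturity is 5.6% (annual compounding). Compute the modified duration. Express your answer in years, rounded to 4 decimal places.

Periodic yield y = 0.056. First find Macaulay duration:
  t   CF        PV=CF/(1+0.056)^t    t·PV
  1        28.75        27.2254        27.2254
  2        28.75        25.7816        51.5632
  3        28.75        24.4144        73.2432
  4        28.75        23.1197        92.4788
  5        28.75        21.8937       109.4683
  6        28.75        20.7326       124.3958
  7       528.75       361.0796     2,527.5572
  Σ                    504.2470     3,005.9318
P = 504.2470; Macaulay duration = 3,005.9318 / 504.2470 = 5.96123 years.
Modified duration = D_Mac / (1 + y) = 5.96123 / 1.056 = 5.64510 years.

5.6451 years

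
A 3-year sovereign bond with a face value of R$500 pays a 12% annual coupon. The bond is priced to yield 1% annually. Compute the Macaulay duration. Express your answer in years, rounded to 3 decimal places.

2.732 years

Periodic yield y = 0.01. Discount each cash flow and weight by its year:
  t   CF        PV=CF/(1+0.01)^t    t·PV
  1        60.00        59.4059        59.4059
  2        60.00        58.8178       117.6355
  3       560.00       543.5305     1,630.5914
  Σ                    661.7542     1,807.6329
Price P = Σ PV = 661.7542.
Macaulay duration = Σ(t·PV) / P = 1,807.6329 / 661.7542 = 2.73158 years.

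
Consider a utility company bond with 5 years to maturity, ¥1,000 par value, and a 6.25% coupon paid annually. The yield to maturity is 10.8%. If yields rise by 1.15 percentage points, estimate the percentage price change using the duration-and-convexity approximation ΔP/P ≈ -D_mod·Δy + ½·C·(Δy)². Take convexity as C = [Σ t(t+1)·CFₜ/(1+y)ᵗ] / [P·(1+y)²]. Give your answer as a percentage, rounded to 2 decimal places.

With y = 0.108:
  t   CF        PV=CF/(1+0.108)^t    t·PV        t(t+1)·PV
  1        62.50        56.4079        56.4079         112.8159
  2        62.50        50.9097       101.8194         305.4582
  3        62.50        45.9474       137.8421         551.3685
  4        62.50        41.4688       165.8750         829.3751
  5     1,062.50       636.2534     3,181.2672      19,087.6029
  Σ                    830.9872     3,643.2116      20,886.6206
P = 830.9872; D_Mac = 4.38420 yrs; D_mod = 3.95686 yrs; C = 20.47361.
Duration effect: -3.95686 × (+0.0115) = -0.045504
Convexity effect: 0.5 × 20.47361 × (0.0115)² = +0.0013538
ΔP/P ≈ -0.045504 + 0.0013538 = -0.044150 = -4.4150%.

-4.42%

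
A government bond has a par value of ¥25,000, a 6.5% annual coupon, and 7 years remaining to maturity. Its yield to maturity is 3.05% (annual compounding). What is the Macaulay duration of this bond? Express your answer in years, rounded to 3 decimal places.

Periodic yield y = 0.0305. Discount each cash flow and weight by its year:
  t   CF        PV=CF/(1+0.0305)^t    t·PV
  1     1,625.00     1,576.9044     1,576.9044
  2     1,625.00     1,530.2323     3,060.4647
  3     1,625.00     1,484.9416     4,454.8248
  4     1,625.00     1,440.9914     5,763.9655
  5     1,625.00     1,398.3419     6,991.7097
  6     1,625.00     1,356.9548     8,141.7289
  7    26,625.00    21,575.1410   151,025.9873
  Σ                 30,363.5075   181,015.5854
Price P = Σ PV = 30,363.5075.
Macaulay duration = Σ(t·PV) / P = 181,015.5854 / 30,363.5075 = 5.96162 years.

5.962 years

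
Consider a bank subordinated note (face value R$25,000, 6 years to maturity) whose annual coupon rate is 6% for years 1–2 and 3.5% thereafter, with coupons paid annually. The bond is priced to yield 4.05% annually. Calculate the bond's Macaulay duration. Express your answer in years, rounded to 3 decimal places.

5.321 years

Periodic yield y = 0.0405. Discount each cash flow and weight by its year:
  t   CF        PV=CF/(1+0.0405)^t    t·PV
  1     1,500.00     1,441.6146     1,441.6146
  2     1,500.00     1,385.5018     2,771.0036
  3       875.00       776.7510     2,330.2529
  4       875.00       746.5170     2,986.0681
  5       875.00       717.4599     3,587.2995
  6    25,875.00    20,390.4989   122,342.9932
  Σ                 25,458.3431   135,459.2318
Price P = Σ PV = 25,458.3431.
Macaulay duration = Σ(t·PV) / P = 135,459.2318 / 25,458.3431 = 5.32082 years.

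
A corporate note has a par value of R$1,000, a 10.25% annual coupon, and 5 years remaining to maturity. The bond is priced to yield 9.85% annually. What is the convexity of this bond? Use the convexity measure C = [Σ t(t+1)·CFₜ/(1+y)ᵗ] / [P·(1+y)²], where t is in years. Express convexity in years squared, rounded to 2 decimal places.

With y = 0.0985:
  t   CF        PV=CF/(1+0.0985)^t    t·PV        t(t+1)·PV
  1       102.50        93.3091        93.3091         186.6181
  2       102.50        84.9422       169.8845         509.6535
  3       102.50        77.3257       231.9770         927.9080
  4       102.50        70.3921       281.5682       1,407.8410
  5     1,102.50       689.2524     3,446.2620      20,677.5722
  Σ                  1,015.2214     4,223.0008      23,709.5929
P = 1,015.2214.
Convexity = Σ t(t+1)·PV / [P·(1+y)²] = 23,709.5929 / (1,015.2214 × 1.206702) = 19.35366.

19.35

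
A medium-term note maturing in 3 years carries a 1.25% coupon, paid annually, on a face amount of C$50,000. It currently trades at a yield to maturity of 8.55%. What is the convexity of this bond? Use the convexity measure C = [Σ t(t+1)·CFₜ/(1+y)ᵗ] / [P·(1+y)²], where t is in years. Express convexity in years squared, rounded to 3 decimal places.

With y = 0.0855:
  t   CF        PV=CF/(1+0.0855)^t    t·PV        t(t+1)·PV
  1       625.00       575.7715       575.7715       1,151.5431
  2       625.00       530.4206     1,060.8411       3,182.5234
  3    50,625.00    39,579.9784   118,739.9352     474,959.7408
  Σ                 40,686.1705   120,376.5479     479,293.8073
P = 40,686.1705.
Convexity = Σ t(t+1)·PV / [P·(1+y)²] = 479,293.8073 / (40,686.1705 × 1.178310) = 9.99759.

9.998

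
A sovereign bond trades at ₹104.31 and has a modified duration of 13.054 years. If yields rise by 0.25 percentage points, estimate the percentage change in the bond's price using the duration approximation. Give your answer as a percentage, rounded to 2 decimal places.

-3.26%

Duration approximation: ΔP/P ≈ -D_mod · Δy = -13.054 × (+0.0025) = -0.032635.
As a percentage: -3.2635%.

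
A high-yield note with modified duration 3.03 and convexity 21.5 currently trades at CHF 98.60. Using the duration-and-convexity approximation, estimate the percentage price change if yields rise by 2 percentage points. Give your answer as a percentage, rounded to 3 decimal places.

Duration effect: -D_mod·Δy = -3.03 × (+0.02) = -0.060600
Convexity effect: ½·C·(Δy)² = 0.5 × 21.5 × (0.02)² = +0.0043000
ΔP/P ≈ -0.060600 + 0.0043000 = -0.056300
= -5.6300%.

-5.630%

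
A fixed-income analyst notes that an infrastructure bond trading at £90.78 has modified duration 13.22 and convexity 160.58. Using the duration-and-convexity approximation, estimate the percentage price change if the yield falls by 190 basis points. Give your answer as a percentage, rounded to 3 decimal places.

+28.016%

Duration effect: -D_mod·Δy = -13.22 × (-0.019) = +0.251180
Convexity effect: ½·C·(Δy)² = 0.5 × 160.58 × (-0.019)² = +0.02898469
ΔP/P ≈ +0.251180 + 0.02898469 = +0.28016469
= +28.016469%.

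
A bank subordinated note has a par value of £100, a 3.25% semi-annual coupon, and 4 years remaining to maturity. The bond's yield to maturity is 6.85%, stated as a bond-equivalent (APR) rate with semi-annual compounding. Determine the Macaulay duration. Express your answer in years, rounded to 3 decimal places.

3.765 years

Periodic yield y = 0.03425. Discount each cash flow and weight by its period:
  t   CF        PV=CF/(1+0.03425)^t    t·PV
  1        1.625         1.5712         1.5712
  2        1.625         1.5192         3.0383
  3        1.625         1.4688         4.4065
  4        1.625         1.4202         5.6808
  5        1.625         1.3732         6.8659
  6        1.625         1.3277         7.9662
  7        1.625         1.2837         8.9861
  8      101.625        77.6241       620.9924
  Σ                     87.5881       659.5075
Price P = Σ PV = 87.5881.
Macaulay duration = Σ(t·PV) / P = 659.5075 / 87.5881 = 7.52965 half-year periods.
In years: 7.52965 / 2 = 3.76483 years.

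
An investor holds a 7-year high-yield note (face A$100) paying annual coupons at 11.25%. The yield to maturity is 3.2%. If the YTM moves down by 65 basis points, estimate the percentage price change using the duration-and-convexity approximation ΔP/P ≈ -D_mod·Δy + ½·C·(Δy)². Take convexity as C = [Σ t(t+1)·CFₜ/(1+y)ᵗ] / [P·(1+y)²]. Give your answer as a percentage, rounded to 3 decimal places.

+3.575%

With y = 0.032:
  t   CF        PV=CF/(1+0.032)^t    t·PV        t(t+1)·PV
  1        11.25        10.9012        10.9012          21.8023
  2        11.25        10.5631        21.1263          63.3789
  3        11.25        10.2356        30.7068         122.8272
  4        11.25         9.9182        39.6729         198.3644
  5        11.25         9.6107        48.0534         288.3203
  6        11.25         9.3127        55.8760         391.1323
  7       111.25        89.2364       624.6549       4,997.2395
  Σ                    149.7779       830.9915       6,083.0649
P = 149.7779; D_Mac = 5.54816 yrs; D_mod = 5.37612 yrs; C = 38.13426.
Duration effect: -5.37612 × (-0.0065) = +0.034945
Convexity effect: 0.5 × 38.13426 × (-0.0065)² = +0.0008056
ΔP/P ≈ +0.034945 + 0.0008056 = +0.035750 = +3.5750%.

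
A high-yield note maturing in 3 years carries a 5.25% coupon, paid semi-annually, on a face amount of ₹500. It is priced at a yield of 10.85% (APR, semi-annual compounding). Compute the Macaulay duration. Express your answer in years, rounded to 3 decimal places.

Periodic yield y = 0.05425. Discount each cash flow and weight by its period:
  t   CF        PV=CF/(1+0.05425)^t    t·PV
  1       13.125        12.4496        12.4496
  2       13.125        11.8090        23.6179
  3       13.125        11.2013        33.6039
  4       13.125        10.6249        42.4996
  5       13.125        10.0782        50.3908
  6      513.125       373.7331     2,242.3984
  Σ                    429.8960     2,404.9602
Price P = Σ PV = 429.8960.
Macaulay duration = Σ(t·PV) / P = 2,404.9602 / 429.8960 = 5.59428 half-year periods.
In years: 5.59428 / 2 = 2.79714 years.

2.797 years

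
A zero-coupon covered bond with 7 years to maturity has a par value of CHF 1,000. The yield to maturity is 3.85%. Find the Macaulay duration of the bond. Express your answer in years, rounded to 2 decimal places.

A zero-coupon bond has a single cash flow at maturity, so its Macaulay duration equals its maturity: 7 years.

7.00 years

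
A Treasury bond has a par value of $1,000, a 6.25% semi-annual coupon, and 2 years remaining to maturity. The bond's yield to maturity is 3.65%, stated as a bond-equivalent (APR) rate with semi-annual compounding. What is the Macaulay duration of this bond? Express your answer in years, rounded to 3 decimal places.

1.913 years

Periodic yield y = 0.01825. Discount each cash flow and weight by its period:
  t   CF        PV=CF/(1+0.01825)^t    t·PV
  1        31.25        30.6899        30.6899
  2        31.25        30.1399        60.2797
  3        31.25        29.5997        88.7990
  4     1,031.25       959.2820     3,837.1279
  Σ                  1,049.7114     4,016.8965
Price P = Σ PV = 1,049.7114.
Macaulay duration = Σ(t·PV) / P = 4,016.8965 / 1,049.7114 = 3.82667 half-year periods.
In years: 3.82667 / 2 = 1.91333 years.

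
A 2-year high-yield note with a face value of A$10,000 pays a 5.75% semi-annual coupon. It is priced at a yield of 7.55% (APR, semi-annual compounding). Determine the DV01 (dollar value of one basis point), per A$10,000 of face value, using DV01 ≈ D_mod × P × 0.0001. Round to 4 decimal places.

A$1.7858

Periodic yield y = 0.03775.
  t   CF        PV=CF/(1+0.03775)^t    t·PV
  1       287.50       277.0417       277.0417
  2       287.50       266.9638       533.9276
  3       287.50       257.2525       771.7575
  4    10,287.50     8,870.3117    35,481.2467
  Σ                  9,671.5697    37,063.9735
P = 9,671.5697; D_Mac = 3.83226 half-year periods = 1.91613 yrs; D_mod = 1.84643 yrs.
DV01 ≈ 1.84643 × 9,671.5697 × 0.0001 = 1.785785.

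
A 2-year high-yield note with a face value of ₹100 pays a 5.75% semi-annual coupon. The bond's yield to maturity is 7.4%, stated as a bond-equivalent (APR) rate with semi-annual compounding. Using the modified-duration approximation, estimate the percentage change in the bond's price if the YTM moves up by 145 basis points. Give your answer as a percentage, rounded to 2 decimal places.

-2.68%

Periodic yield y = 0.037. Modified duration first:
  t   CF        PV=CF/(1+0.037)^t    t·PV
  1        2.875         2.7724         2.7724
  2        2.875         2.6735         5.3470
  3        2.875         2.5781         7.7343
  4      102.875        88.9600       355.8400
  Σ                     96.9840       371.6938
P = 96.9840; D_Mac = 3.83253 half-year periods = 1.91626 yrs; D_mod = 1.91626/(1+0.037) = 1.84789 yrs.
ΔP/P ≈ -D_mod · Δy = -1.84789 × (+0.0145) = -0.026794 = -2.6794%.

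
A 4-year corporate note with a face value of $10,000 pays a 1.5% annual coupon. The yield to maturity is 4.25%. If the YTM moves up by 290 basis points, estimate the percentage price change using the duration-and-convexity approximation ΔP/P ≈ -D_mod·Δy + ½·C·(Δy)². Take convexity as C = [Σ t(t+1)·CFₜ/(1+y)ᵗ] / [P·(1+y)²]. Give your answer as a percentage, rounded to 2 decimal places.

With y = 0.0425:
  t   CF        PV=CF/(1+0.0425)^t    t·PV        t(t+1)·PV
  1       150.00       143.8849       143.8849         287.7698
  2       150.00       138.0191       276.0382         828.1145
  3       150.00       132.3924       397.1772       1,588.7088
  4    10,150.00     8,593.3359    34,373.3436     171,866.7179
  Σ                  9,007.6323    35,190.4438     174,571.3110
P = 9,007.6323; D_Mac = 3.90674 yrs; D_mod = 3.74747 yrs; C = 17.83241.
Duration effect: -3.74747 × (+0.029) = -0.108677
Convexity effect: 0.5 × 17.83241 × (0.029)² = +0.0074985
ΔP/P ≈ -0.108677 + 0.0074985 = -0.101178 = -10.1178%.

-10.12%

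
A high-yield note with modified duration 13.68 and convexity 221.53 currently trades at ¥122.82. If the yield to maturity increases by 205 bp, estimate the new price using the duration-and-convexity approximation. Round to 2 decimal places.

Duration effect: -D_mod·Δy = -13.68 × (+0.0205) = -0.280440
Convexity effect: ½·C·(Δy)² = 0.5 × 221.53 × (0.0205)² = +0.04654899125
ΔP/P ≈ -0.280440 + 0.04654899125 = -0.23389100875
New price ≈ 122.82 × (1 - 0.23389100875) = 94.093506305325.

¥94.09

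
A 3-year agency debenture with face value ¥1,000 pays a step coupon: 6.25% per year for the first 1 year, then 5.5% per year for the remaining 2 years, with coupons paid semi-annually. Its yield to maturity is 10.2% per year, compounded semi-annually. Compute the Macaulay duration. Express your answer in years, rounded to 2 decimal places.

Periodic yield y = 0.051. Discount each cash flow and weight by its period:
  t   CF        PV=CF/(1+0.051)^t    t·PV
  1        31.25        29.7336        29.7336
  2        31.25        28.2908        56.5815
  3        27.50        23.6878        71.0634
  4        27.50        22.5383        90.1533
  5        27.50        21.4447       107.2233
  6     1,027.50       762.3695     4,574.2172
  Σ                    888.0647     4,928.9723
Price P = Σ PV = 888.0647.
Macaulay duration = Σ(t·PV) / P = 4,928.9723 / 888.0647 = 5.55024 half-year periods.
In years: 5.55024 / 2 = 2.77512 years.

2.78 years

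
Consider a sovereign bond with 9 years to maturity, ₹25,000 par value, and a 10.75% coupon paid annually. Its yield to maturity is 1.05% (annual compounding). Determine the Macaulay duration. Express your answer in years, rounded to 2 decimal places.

Periodic yield y = 0.0105. Discount each cash flow and weight by its year:
  t   CF        PV=CF/(1+0.0105)^t    t·PV
  1     2,687.50     2,659.5745     2,659.5745
  2     2,687.50     2,631.9391     5,263.8782
  3     2,687.50     2,604.5909     7,813.7727
  4     2,687.50     2,577.5269    10,310.1075
  5     2,687.50     2,550.7441    12,753.7203
  6     2,687.50     2,524.2395    15,145.4373
  7     2,687.50     2,498.0104    17,486.0730
  8     2,687.50     2,472.0539    19,776.4309
  9    27,687.50    25,203.2695   226,829.4252
  Σ                 45,721.9487   318,038.4196
Price P = Σ PV = 45,721.9487.
Macaulay duration = Σ(t·PV) / P = 318,038.4196 / 45,721.9487 = 6.95592 years.

6.96 years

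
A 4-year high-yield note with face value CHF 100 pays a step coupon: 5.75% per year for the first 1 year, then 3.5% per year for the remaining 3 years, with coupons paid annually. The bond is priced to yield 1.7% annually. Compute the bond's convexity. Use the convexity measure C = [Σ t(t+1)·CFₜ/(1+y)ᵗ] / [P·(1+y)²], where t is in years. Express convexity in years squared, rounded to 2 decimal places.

17.78

With y = 0.017:
  t   CF        PV=CF/(1+0.017)^t    t·PV        t(t+1)·PV
  1         5.75         5.6539         5.6539          11.3078
  2         3.50         3.3840         6.7679          20.3038
  3         3.50         3.3274         9.9822          39.9288
  4       103.50        96.7512       387.0050       1,935.0248
  Σ                    109.1165       409.4090       2,006.5652
P = 109.1165.
Convexity = Σ t(t+1)·PV / [P·(1+y)²] = 2,006.5652 / (109.1165 × 1.034289) = 17.77956.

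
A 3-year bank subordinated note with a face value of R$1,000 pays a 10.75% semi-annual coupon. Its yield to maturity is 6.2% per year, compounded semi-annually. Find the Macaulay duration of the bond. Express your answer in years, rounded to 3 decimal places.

2.665 years

Periodic yield y = 0.031. Discount each cash flow and weight by its period:
  t   CF        PV=CF/(1+0.031)^t    t·PV
  1        53.75        52.1339        52.1339
  2        53.75        50.5663       101.1326
  3        53.75        49.0459       147.1376
  4        53.75        47.5712       190.2847
  5        53.75        46.1408       230.7040
  6     1,053.75       877.3757     5,264.2541
  Σ                  1,122.8337     5,985.6469
Price P = Σ PV = 1,122.8337.
Macaulay duration = Σ(t·PV) / P = 5,985.6469 / 1,122.8337 = 5.33084 half-year periods.
In years: 5.33084 / 2 = 2.66542 years.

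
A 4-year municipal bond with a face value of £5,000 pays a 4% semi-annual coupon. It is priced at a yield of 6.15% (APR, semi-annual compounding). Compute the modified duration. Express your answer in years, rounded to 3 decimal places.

Periodic yield y = 0.03075. First find Macaulay duration:
  t   CF        PV=CF/(1+0.03075)^t    t·PV
  1       100.00        97.0167        97.0167
  2       100.00        94.1225       188.2449
  3       100.00        91.3145       273.9436
  4       100.00        88.5904       354.3616
  5       100.00        85.9475       429.7375
  6       100.00        83.3835       500.3008
  7       100.00        80.8959       566.2714
  8     5,100.00     4,002.6114    32,020.8912
  Σ                  4,623.8824    34,430.7678
P = 4,623.8824; Macaulay duration = 34,430.7678 / 4,623.8824 = 7.44629 half-year periods = 3.72314 years.
Modified duration = D_Mac / (1 + y) = 3.72314 / 1.03075 = 3.61207 years.

3.612 years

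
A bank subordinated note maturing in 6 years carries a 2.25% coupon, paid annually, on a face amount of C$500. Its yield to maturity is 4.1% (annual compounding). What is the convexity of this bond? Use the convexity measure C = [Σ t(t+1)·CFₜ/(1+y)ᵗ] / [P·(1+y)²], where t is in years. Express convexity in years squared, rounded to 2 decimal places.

35.84

With y = 0.041:
  t   CF        PV=CF/(1+0.041)^t    t·PV        t(t+1)·PV
  1        11.25        10.8069        10.8069          21.6138
  2        11.25        10.3813        20.7626          62.2877
  3        11.25         9.9724        29.9172         119.6690
  4        11.25         9.5796        38.3186         191.5930
  5        11.25         9.2024        46.0118         276.0706
  6       511.25       401.7251     2,410.3505      16,872.4533
  Σ                    451.6677     2,556.1676      17,543.6874
P = 451.6677.
Convexity = Σ t(t+1)·PV / [P·(1+y)²] = 17,543.6874 / (451.6677 × 1.083681) = 35.84267.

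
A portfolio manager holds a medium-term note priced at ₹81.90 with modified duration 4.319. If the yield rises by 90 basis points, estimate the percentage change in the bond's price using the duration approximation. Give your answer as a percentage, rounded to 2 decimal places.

-3.89%

Duration approximation: ΔP/P ≈ -D_mod · Δy = -4.319 × (+0.009) = -0.038871.
As a percentage: -3.8871%.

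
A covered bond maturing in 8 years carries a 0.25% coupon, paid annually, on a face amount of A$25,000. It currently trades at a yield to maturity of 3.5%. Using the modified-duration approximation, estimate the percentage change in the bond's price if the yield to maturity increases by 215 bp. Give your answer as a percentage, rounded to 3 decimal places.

-16.449%

Periodic yield y = 0.035. Modified duration first:
  t   CF        PV=CF/(1+0.035)^t    t·PV
  1        62.50        60.3865        60.3865
  2        62.50        58.3444       116.6888
  3        62.50        56.3714       169.1143
  4        62.50        54.4651       217.8606
  5        62.50        52.6233       263.1166
  6        62.50        50.8438       305.0627
  7        62.50        49.1244       343.8710
  8    25,062.50    19,032.7521   152,262.0170
  Σ                 19,414.9111   153,738.1175
P = 19,414.9111; D_Mac = 7.91856 yrs; D_mod = 7.91856/(1+0.035) = 7.65078 yrs.
ΔP/P ≈ -D_mod · Δy = -7.65078 × (+0.0215) = -0.164492 = -16.4492%.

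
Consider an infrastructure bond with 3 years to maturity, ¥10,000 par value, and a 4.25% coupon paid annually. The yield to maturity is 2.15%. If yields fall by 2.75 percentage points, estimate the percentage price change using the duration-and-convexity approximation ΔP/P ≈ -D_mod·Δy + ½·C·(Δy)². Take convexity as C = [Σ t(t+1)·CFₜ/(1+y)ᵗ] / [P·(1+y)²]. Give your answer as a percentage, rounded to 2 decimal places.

With y = 0.0215:
  t   CF        PV=CF/(1+0.0215)^t    t·PV        t(t+1)·PV
  1       425.00       416.0548       416.0548         832.1096
  2       425.00       407.2979       814.5958       2,443.7875
  3    10,425.00     9,780.4976    29,341.4928     117,365.9712
  Σ                 10,603.8503    30,572.1434     120,641.8683
P = 10,603.8503; D_Mac = 2.88312 yrs; D_mod = 2.82243 yrs; C = 10.90329.
Duration effect: -2.82243 × (-0.0275) = +0.077617
Convexity effect: 0.5 × 10.90329 × (-0.0275)² = +0.0041228
ΔP/P ≈ +0.077617 + 0.0041228 = +0.081740 = +8.1740%.

+8.17%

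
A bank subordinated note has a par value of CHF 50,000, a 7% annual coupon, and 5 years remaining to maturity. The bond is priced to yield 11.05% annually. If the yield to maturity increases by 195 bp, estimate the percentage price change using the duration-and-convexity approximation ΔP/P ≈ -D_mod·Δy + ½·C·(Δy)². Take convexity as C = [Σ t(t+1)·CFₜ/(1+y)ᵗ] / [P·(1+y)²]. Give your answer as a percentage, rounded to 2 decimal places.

-7.22%

With y = 0.1105:
  t   CF        PV=CF/(1+0.1105)^t    t·PV        t(t+1)·PV
  1     3,500.00     3,151.7335     3,151.7335       6,303.4669
  2     3,500.00     2,838.1211     5,676.2421      17,028.7264
  3     3,500.00     2,555.7146     7,667.1438      30,668.5753
  4     3,500.00     2,301.4089     9,205.6357      46,028.1785
  5    53,500.00    31,678.2344   158,391.1719     950,347.0311
  Σ                 42,525.2124   184,091.9270   1,050,375.9783
P = 42,525.2124; D_Mac = 4.32901 yrs; D_mod = 3.89825 yrs; C = 20.02909.
Duration effect: -3.89825 × (+0.0195) = -0.076016
Convexity effect: 0.5 × 20.02909 × (0.0195)² = +0.0038080
ΔP/P ≈ -0.076016 + 0.0038080 = -0.072208 = -7.2208%.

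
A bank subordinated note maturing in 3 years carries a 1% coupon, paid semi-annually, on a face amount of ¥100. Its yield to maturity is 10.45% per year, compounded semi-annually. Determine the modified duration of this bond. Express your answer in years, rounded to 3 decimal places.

Periodic yield y = 0.05225. First find Macaulay duration:
  t   CF        PV=CF/(1+0.05225)^t    t·PV
  1         0.50         0.4752         0.4752
  2         0.50         0.4516         0.9032
  3         0.50         0.4292         1.2875
  4         0.50         0.4078         1.6314
  5         0.50         0.3876         1.9380
  6       100.50        74.0376       444.2257
  Σ                     76.1890       450.4609
P = 76.1890; Macaulay duration = 450.4609 / 76.1890 = 5.91242 half-year periods = 2.95621 years.
Modified duration = D_Mac / (1 + y) = 2.95621 / 1.05225 = 2.80942 years.

2.809 years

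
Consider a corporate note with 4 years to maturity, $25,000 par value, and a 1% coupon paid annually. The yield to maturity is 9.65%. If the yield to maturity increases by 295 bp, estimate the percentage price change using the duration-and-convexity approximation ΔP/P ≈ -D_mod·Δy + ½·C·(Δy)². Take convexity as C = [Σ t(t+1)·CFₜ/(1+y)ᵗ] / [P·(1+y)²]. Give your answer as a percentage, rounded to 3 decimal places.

-9.863%

With y = 0.0965:
  t   CF        PV=CF/(1+0.0965)^t    t·PV        t(t+1)·PV
  1       250.00       227.9982       227.9982         455.9964
  2       250.00       207.9327       415.8653       1,247.5960
  3       250.00       189.6331       568.8992       2,275.5970
  4    25,250.00    17,467.3426    69,869.3704     349,346.8519
  Σ                 18,092.9065    71,082.1332     353,326.0413
P = 18,092.9065; D_Mac = 3.92873 yrs; D_mod = 3.58297 yrs; C = 16.24239.
Duration effect: -3.58297 × (+0.0295) = -0.105698
Convexity effect: 0.5 × 16.24239 × (0.0295)² = +0.0070675
ΔP/P ≈ -0.105698 + 0.0070675 = -0.098630 = -9.8630%.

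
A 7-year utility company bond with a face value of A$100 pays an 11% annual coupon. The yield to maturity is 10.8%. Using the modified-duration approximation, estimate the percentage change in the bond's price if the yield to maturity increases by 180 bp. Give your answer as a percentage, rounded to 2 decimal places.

-8.51%

Periodic yield y = 0.108. Modified duration first:
  t   CF        PV=CF/(1+0.108)^t    t·PV
  1        11.00         9.9278         9.9278
  2        11.00         8.9601        17.9202
  3        11.00         8.0867        24.2602
  4        11.00         7.2985        29.1940
  5        11.00         6.5871        32.9355
  6        11.00         5.9450        35.6702
  7       111.00        54.1433       379.0030
  Σ                    100.9486       528.9109
P = 100.9486; D_Mac = 5.23941 yrs; D_mod = 5.23941/(1+0.108) = 4.72871 yrs.
ΔP/P ≈ -D_mod · Δy = -4.72871 × (+0.018) = -0.085117 = -8.5117%.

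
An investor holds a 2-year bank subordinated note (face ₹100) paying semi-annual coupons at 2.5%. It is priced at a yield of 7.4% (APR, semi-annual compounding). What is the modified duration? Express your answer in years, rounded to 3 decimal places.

Periodic yield y = 0.037. First find Macaulay duration:
  t   CF        PV=CF/(1+0.037)^t    t·PV
  1         1.25         1.2054         1.2054
  2         1.25         1.1624         2.3248
  3         1.25         1.1209         3.3628
  4       101.25        87.5548       350.2192
  Σ                     91.0435       357.1122
P = 91.0435; Macaulay duration = 357.1122 / 91.0435 = 3.92243 half-year periods = 1.96122 years.
Modified duration = D_Mac / (1 + y) = 1.96122 / 1.037 = 1.89124 years.

1.891 years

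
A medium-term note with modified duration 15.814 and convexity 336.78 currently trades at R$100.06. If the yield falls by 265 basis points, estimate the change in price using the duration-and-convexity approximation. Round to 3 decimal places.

Duration effect: -D_mod·Δy = -15.814 × (-0.0265) = +0.419071
Convexity effect: ½·C·(Δy)² = 0.5 × 336.78 × (-0.0265)² = +0.1182518775
ΔP/P ≈ +0.419071 + 0.1182518775 = +0.5373228775
ΔP ≈ 100.06 × (+0.5373228775) = +53.76452712265.

+R$53.765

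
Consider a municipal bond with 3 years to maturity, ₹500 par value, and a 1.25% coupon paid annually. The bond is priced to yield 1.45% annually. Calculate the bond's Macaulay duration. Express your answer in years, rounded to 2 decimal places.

Periodic yield y = 0.0145. Discount each cash flow and weight by its year:
  t   CF        PV=CF/(1+0.0145)^t    t·PV
  1         6.25         6.1607         6.1607
  2         6.25         6.0726        12.1452
  3       506.25       484.8517     1,454.5550
  Σ                    497.0849     1,472.8609
Price P = Σ PV = 497.0849.
Macaulay duration = Σ(t·PV) / P = 1,472.8609 / 497.0849 = 2.96300 years.

2.96 years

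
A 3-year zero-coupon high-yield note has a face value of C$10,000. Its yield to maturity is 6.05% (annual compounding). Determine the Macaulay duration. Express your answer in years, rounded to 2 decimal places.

3.00 years

A zero-coupon bond has a single cash flow at maturity, so its Macaulay duration equals its maturity: 3 years.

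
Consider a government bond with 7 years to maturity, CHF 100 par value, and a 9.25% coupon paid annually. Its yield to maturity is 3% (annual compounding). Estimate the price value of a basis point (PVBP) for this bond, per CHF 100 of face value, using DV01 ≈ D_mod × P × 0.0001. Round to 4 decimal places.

CHF 0.0770

Periodic yield y = 0.03.
  t   CF        PV=CF/(1+0.03)^t    t·PV
  1         9.25         8.9806         8.9806
  2         9.25         8.7190        17.4380
  3         9.25         8.4651        25.3952
  4         9.25         8.2185        32.8740
  5         9.25         7.9791        39.8957
  6         9.25         7.7467        46.4804
  7       109.25        88.8302       621.8117
  Σ                    138.9393       792.8756
P = 138.9393; D_Mac = 5.70663 yrs; D_mod = 5.54042 yrs.
DV01 ≈ 5.54042 × 138.9393 × 0.0001 = 0.076978.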